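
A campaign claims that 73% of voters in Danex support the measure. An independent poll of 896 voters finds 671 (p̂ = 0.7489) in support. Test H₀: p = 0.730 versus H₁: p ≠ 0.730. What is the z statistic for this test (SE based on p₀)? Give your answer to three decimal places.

p̂ = 671/896 = 0.74888.
Standard error under H₀: √(0.73×0.27/896) = 0.01483.
z = (0.74888 − 0.73)/0.01483 = 0.01888/0.01483 = 1.273.
Two-sided p-value ≈ 2·Φ(−1.273) = 0.2029.

z = 1.273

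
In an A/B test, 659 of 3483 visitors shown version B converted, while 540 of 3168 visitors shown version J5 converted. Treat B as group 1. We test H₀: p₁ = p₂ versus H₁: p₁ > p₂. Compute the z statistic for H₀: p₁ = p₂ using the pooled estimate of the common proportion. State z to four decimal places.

p̂₁ = 659/3483 = 0.1892047, p̂₂ = 540/3168 = 0.1704545.
Pooled p̂ = (659+540)/(3483+3168) = 1199/6651 = 0.1802736.
SE = √(0.147775 × 0.000602765) = 0.0094379.
z = (0.1892047 − 0.1704545)/0.0094379 = 0.0187502/0.0094379 = 1.9867.

z = 1.9867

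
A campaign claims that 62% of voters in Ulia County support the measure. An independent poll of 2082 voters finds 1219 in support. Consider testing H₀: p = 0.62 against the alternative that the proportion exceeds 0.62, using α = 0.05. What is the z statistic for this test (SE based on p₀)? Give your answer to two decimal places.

p̂ = 1219/2082 ≈ 0.58549.
SE = √(p₀(1−p₀)/n) = √(0.2356/2082) = 0.01064.
z = (0.58549 − 0.62)/0.01064 = -0.03451/0.01064 = -3.24.
p-value = P(Z > -3.244) ≈ 0.9994, so at α = 0.05 we fail to reject H₀.

z = -3.24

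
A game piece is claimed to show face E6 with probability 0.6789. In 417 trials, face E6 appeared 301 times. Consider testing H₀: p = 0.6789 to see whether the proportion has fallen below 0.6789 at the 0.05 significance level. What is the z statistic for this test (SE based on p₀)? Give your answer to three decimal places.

z = 1.877

p̂ = 301/417 ≈ 0.721823.
Under H₀, SE = √(0.6789·0.3211/417) = √(0.000522769) = 0.022864.
z = (0.721823 − 0.6789)/0.022864 = 0.042923/0.022864 = 1.877.
p-value = P(Z < 1.877) ≈ 0.9698, so at α = 0.05 we fail to reject H₀.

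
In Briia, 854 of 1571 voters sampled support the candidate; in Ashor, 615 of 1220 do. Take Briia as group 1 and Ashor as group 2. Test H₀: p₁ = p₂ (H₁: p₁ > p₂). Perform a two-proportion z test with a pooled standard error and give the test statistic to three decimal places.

p̂₁ = 854/1571 = 0.54360, p̂₂ = 615/1220 = 0.50410.
Pooled p̂ = (854+615)/(1571+1220) = 1469/2791 = 0.52633.
SE = √(p̂(1−p̂)(1/n₁+1/n₂)) = √(0.52633·0.47367·0.00145621) = √(0.000363042) = 0.01905.
z = (0.54360 − 0.50410)/0.01905 = 0.03950/0.01905 = 2.073.
p-value = P(Z > 2.073) ≈ 0.0191.

z = 2.073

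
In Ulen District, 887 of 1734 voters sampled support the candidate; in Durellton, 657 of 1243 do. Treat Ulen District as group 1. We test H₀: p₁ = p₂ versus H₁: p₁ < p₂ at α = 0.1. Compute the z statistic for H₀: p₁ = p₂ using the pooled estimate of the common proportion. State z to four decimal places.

z = -0.9169

p̂₁ = 887/1734 ≈ 0.511534, p̂₂ = 657/1243 ≈ 0.528560.
Pooled p̂ = (887+657)/(1734+1243) = 1544/2977 = 0.518643.
SE = √(p̂(1−p̂)(1/n₁+1/n₂)) = √(0.518643·0.481357·0.00138121) = √(0.000344822) = 0.018569.
z = (0.511534 − 0.528560)/0.018569 = -0.017026/0.018569 = -0.9169.
p-value = P(Z < -0.917) ≈ 0.1796. With α = 0.1, fail to reject H₀.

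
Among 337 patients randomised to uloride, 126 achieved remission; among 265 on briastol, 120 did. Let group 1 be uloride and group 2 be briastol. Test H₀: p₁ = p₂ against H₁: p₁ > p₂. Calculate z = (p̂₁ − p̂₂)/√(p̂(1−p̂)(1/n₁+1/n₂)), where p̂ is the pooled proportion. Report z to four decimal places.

z = -1.9559

p̂₁ = 126/337 = 0.3738872, p̂₂ = 120/265 = 0.4528302.
Pooled p̂ = (126+120)/(337+265) = 246/602 = 0.4086379.
SE = √(0.241653 × 0.00674094) = 0.0403605.
z = (0.3738872 − 0.4528302)/0.0403605 = -0.0789430/0.0403605 = -1.9559.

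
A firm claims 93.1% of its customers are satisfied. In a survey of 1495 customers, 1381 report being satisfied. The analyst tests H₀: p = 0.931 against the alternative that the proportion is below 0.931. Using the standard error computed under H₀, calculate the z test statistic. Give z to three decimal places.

z = -1.107

p̂ = 1381/1495 ≈ 0.923746.
Under H₀, SE = √(0.931·0.069/1495) = √(4.29692e-05) = 0.006555.
z = (0.923746 − 0.931)/0.006555 = -0.007254/0.006555 = -1.107.
p-value = P(Z < -1.107) ≈ 0.1342.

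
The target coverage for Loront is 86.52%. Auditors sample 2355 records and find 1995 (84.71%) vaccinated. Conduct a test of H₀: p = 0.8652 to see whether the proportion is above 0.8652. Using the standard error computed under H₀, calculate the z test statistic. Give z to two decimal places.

z = -2.57

p̂ = 1995/2355 ≈ 0.84713.
Under H₀, SE = √(0.8652·0.1348/2355) = √(4.9524e-05) = 0.00704.
z = (0.84713 − 0.8652)/0.00704 = -0.01807/0.00704 = -2.57.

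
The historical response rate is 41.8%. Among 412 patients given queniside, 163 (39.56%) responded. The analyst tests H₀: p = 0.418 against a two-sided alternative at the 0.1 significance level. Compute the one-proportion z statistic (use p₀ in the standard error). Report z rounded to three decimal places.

z = -0.921

p̂ = 163/412 = 0.39563.
Standard error under H₀: √(0.418×0.582/412) = 0.02430.
z = (0.39563 − 0.418)/0.02430 = -0.02237/0.02430 = -0.921.
p-value = 2·P(Z > 0.921) ≈ 0.3573, so at α = 0.1 we fail to reject H₀.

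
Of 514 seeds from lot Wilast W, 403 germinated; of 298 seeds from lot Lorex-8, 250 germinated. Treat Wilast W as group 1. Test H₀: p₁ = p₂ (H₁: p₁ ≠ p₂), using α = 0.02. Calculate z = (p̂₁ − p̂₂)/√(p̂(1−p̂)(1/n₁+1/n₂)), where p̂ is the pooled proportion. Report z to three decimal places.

z = -1.899

p̂₁ = 403/514 ≈ 0.784047, p̂₂ = 250/298 ≈ 0.838926.
Pooled p̂ = (403+250)/(514+298) = 653/812 = 0.804187.
SE = √(p̂(1−p̂)(1/n₁+1/n₂)) = √(0.804187·0.195813·0.00530123) = √(0.000834785) = 0.028893.
z = (0.784047 − 0.838926)/0.028893 = -0.054879/0.028893 = -1.899.
Two-sided p-value ≈ 2·Φ(−1.899) = 0.0575. With α = 0.02, fail to reject H₀.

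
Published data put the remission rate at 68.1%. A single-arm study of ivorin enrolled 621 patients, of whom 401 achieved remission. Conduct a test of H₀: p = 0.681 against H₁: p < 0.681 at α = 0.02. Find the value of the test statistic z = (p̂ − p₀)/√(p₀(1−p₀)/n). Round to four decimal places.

p̂ = 401/621 = 0.6457327.
Under H₀, SE = √(0.681·0.319/621) = √(0.000349821) = 0.0187035.
z = (0.6457327 − 0.681)/0.0187035 = -0.0352673/0.0187035 = -1.8856.
p-value = P(Z < -1.886) ≈ 0.0297, so at α = 0.02 we fail to reject H₀.

z = -1.8856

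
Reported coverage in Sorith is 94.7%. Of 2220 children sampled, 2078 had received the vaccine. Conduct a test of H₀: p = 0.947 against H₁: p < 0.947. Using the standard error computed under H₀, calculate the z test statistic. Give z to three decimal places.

p̂ = 2078/2220 = 0.936036.
Under H₀, SE = √(0.947·0.053/2220) = √(2.26086e-05) = 0.004755.
z = (0.936036 − 0.947)/0.004755 = -0.010964/0.004755 = -2.306.
p-value = P(Z < -2.306) ≈ 0.0106.

z = -2.306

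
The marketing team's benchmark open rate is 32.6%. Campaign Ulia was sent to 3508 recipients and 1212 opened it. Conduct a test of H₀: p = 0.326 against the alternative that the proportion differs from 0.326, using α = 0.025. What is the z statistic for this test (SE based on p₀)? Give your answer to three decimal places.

p̂ = 1212/3508 ≈ 0.345496.
Under H₀, SE = √(0.326·0.674/3508) = √(6.26351e-05) = 0.007914.
z = (0.345496 − 0.326)/0.007914 = 0.019496/0.007914 = 2.463.
Two-sided p-value ≈ 2·Φ(−2.463) = 0.0138; since p < α = 0.025, reject H₀.

z = 2.463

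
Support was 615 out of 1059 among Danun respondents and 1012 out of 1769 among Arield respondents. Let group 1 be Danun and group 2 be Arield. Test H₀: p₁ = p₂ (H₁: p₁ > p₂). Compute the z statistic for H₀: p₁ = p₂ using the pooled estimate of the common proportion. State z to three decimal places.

p̂₁ = 615/1059 ≈ 0.580737, p̂₂ = 1012/1769 ≈ 0.572075.
Pooled p̂ = (615+1012)/(1059+1769) = 1627/2828 = 0.575318.
SE = √(p̂(1−p̂)(1/n₁+1/n₂)) = √(0.575318·0.424682·0.00150958) = √(0.000368831) = 0.019205.
z = (0.580737 − 0.572075)/0.019205 = 0.008662/0.019205 = 0.451.

z = 0.451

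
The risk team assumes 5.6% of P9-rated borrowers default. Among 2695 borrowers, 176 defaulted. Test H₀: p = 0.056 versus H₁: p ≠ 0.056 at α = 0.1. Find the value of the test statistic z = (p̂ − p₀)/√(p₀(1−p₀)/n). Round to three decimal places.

p̂ = 176/2695 = 0.065306.
Standard error under H₀: √(0.056×0.944/2695) = 0.004429.
z = (0.065306 − 0.056)/0.004429 = 0.009306/0.004429 = 2.101.
p-value = 2·P(Z > 2.101) ≈ 0.0356. With α = 0.1, reject H₀.

z = 2.101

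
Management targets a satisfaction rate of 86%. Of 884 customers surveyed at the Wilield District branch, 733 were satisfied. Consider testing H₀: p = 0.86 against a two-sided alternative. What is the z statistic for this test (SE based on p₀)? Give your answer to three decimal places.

z = -2.640

p̂ = 733/884 ≈ 0.82919.
Standard error under H₀: √(0.86×0.14/884) = 0.01167.
z = (0.82919 − 0.86)/0.01167 = -0.03081/0.01167 = -2.640.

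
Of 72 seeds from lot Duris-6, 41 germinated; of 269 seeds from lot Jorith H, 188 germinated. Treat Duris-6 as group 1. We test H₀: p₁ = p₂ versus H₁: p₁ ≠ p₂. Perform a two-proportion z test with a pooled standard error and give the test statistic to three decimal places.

z = -2.077

p̂₁ = 41/72 = 0.56944, p̂₂ = 188/269 = 0.69888.
Pooled p̂ = (41+188)/(72+269) = 229/341 = 0.67155.
SE = √(p̂(1−p̂)(1/n₁+1/n₂)) = √(0.67155·0.32845·0.0176064) = √(0.00388342) = 0.06232.
z = (0.56944 − 0.69888)/0.06232 = -0.12944/0.06232 = -2.077.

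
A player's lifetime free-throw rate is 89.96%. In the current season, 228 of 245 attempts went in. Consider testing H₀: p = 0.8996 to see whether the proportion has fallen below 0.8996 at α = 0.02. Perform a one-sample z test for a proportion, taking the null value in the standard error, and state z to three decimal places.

z = 1.615

p̂ = 228/245 ≈ 0.93061.
Standard error under H₀: √(0.8996×0.1004/245) = 0.01920.
z = (0.93061 − 0.8996)/0.01920 = 0.03101/0.01920 = 1.615.
p-value = P(Z < 1.615) ≈ 0.9469, so at α = 0.02 we fail to reject H₀.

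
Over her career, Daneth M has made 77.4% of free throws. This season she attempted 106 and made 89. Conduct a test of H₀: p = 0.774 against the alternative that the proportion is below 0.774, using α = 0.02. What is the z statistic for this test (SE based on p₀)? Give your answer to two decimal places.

p̂ = 89/106 = 0.8396.
SE = √(p₀(1−p₀)/n) = √(0.17492/106) = 0.0406.
z = (0.8396 − 0.774)/0.0406 = 0.0656/0.0406 = 1.62.
p-value = P(Z < 1.615) ≈ 0.9469; since p > α = 0.02, fail to reject H₀.

z = 1.62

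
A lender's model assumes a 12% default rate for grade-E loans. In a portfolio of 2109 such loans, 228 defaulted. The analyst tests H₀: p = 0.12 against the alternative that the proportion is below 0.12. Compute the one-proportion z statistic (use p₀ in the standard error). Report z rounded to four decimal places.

p̂ = 228/2109 ≈ 0.108108.
SE = √(p₀(1−p₀)/n) = √(0.1056/2109) = 0.007076.
z = (0.108108 − 0.12)/0.007076 = -0.011892/0.007076 = -1.6806.

z = -1.6806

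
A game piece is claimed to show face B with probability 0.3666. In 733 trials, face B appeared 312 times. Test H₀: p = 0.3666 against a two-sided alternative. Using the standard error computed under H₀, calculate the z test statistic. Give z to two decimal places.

z = 3.32

p̂ = 312/733 = 0.42565.
SE = √(p₀(1−p₀)/n) = √(0.2322/733) = 0.01780.
z = (0.42565 − 0.3666)/0.01780 = 0.05905/0.01780 = 3.32.
p-value = 2·P(Z > 3.318) ≈ 0.0009.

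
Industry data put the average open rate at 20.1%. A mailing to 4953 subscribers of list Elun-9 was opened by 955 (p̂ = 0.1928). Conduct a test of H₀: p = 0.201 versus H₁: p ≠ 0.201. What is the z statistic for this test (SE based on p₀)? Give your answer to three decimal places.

p̂ = 955/4953 ≈ 0.192812.
SE = √(p₀(1−p₀)/n) = √(0.1606/4953) = 0.005694.
z = (0.192812 − 0.201)/0.005694 = -0.008188/0.005694 = -1.438.
p-value = 2·P(Z > 1.438) ≈ 0.1505.

z = -1.438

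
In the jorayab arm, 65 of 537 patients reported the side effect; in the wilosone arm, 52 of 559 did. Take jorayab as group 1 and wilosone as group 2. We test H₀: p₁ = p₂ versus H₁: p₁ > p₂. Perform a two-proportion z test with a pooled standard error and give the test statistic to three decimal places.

z = 1.502

p̂₁ = 65/537 = 0.12104, p̂₂ = 52/559 = 0.09302.
Pooled p̂ = (65+52)/(537+559) = 117/1096 = 0.10675.
SE = √(p̂(1−p̂)(1/n₁+1/n₂)) = √(0.10675·0.89325·0.00365111) = √(0.000348154) = 0.01866.
z = (0.12104 − 0.09302)/0.01866 = 0.02802/0.01866 = 1.502.
p-value = P(Z > 1.502) ≈ 0.0666.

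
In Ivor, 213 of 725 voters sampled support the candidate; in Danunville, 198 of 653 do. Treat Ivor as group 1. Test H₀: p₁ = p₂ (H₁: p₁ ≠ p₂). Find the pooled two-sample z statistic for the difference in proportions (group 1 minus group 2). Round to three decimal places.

z = -0.382

p̂₁ = 213/725 ≈ 0.29379, p̂₂ = 198/653 ≈ 0.30322.
Pooled p̂ = (213+198)/(725+653) = 411/1378 = 0.29826.
SE = √(0.2093 × 0.0029107) = 0.02468.
z = (0.29379 − 0.30322)/0.02468 = -0.00943/0.02468 = -0.382.
p-value = 2·P(Z > 0.382) ≈ 0.7026.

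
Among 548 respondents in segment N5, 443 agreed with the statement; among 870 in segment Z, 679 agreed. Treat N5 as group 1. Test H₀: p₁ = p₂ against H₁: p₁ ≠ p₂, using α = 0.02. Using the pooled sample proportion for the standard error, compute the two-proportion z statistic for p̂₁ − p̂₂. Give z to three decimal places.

z = 1.260

p̂₁ = 443/548 ≈ 0.80839, p̂₂ = 679/870 ≈ 0.78046.
Pooled p̂ = (443+679)/(548+870) = 1122/1418 = 0.79126.
SE = √(p̂(1−p̂)(1/n₁+1/n₂)) = √(0.79126·0.20874·0.00297424) = √(0.000491257) = 0.02216.
z = (0.80839 − 0.78046)/0.02216 = 0.02793/0.02216 = 1.260.
Two-sided p-value ≈ 2·Φ(−1.260) = 0.2075; since p > α = 0.02, fail to reject H₀.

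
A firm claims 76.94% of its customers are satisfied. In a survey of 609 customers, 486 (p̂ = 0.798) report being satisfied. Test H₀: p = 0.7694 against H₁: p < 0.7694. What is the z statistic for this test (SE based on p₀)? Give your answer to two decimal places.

z = 1.68

p̂ = 486/609 ≈ 0.79803.
SE = √(p₀(1−p₀)/n) = √(0.17742/609) = 0.01707.
z = (0.79803 − 0.7694)/0.01707 = 0.02863/0.01707 = 1.68.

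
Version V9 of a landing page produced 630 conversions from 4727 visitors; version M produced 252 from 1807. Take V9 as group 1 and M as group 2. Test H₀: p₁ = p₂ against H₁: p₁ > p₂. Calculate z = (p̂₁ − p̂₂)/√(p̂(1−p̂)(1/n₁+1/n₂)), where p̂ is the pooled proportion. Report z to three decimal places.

p̂₁ = 630/4727 ≈ 0.13328, p̂₂ = 252/1807 ≈ 0.13946.
Pooled p̂ = (630+252)/(4727+1807) = 882/6534 = 0.13499.
SE = √(p̂(1−p̂)(1/n₁+1/n₂)) = √(0.13499·0.86501·0.000764954) = √(8.93198e-05) = 0.00945.
z = (0.13328 − 0.13946)/0.00945 = -0.00618/0.00945 = -0.654.
p-value = P(Z > -0.654) ≈ 0.7434.

z = -0.654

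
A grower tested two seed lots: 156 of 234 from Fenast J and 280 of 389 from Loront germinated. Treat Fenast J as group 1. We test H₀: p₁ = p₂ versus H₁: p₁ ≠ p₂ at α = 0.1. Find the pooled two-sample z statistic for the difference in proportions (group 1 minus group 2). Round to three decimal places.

z = -1.401

p̂₁ = 156/234 ≈ 0.66667, p̂₂ = 280/389 ≈ 0.71979.
Pooled p̂ = (156+280)/(234+389) = 436/623 = 0.69984.
SE = √(p̂(1−p̂)(1/n₁+1/n₂)) = √(0.69984·0.30016·0.0068442) = √(0.00143772) = 0.03792.
z = (0.66667 − 0.71979)/0.03792 = -0.05312/0.03792 = -1.401.
Two-sided p-value ≈ 2·Φ(−1.401) = 0.1612; since p > α = 0.1, fail to reject H₀.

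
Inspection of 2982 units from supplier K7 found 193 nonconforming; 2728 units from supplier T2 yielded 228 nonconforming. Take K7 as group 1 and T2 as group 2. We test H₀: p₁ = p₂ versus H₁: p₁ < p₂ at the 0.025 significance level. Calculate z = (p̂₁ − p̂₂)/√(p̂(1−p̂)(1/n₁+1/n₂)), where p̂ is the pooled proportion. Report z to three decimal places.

z = -2.723

p̂₁ = 193/2982 ≈ 0.064722, p̂₂ = 228/2728 ≈ 0.083578.
Pooled p̂ = (193+228)/(2982+2728) = 421/5710 = 0.073730.
SE = √(0.0682941 × 0.000701914) = 0.006924.
z = (0.064722 − 0.083578)/0.006924 = -0.018856/0.006924 = -2.723.
p-value = P(Z < -2.723) ≈ 0.0032. With α = 0.025, reject H₀.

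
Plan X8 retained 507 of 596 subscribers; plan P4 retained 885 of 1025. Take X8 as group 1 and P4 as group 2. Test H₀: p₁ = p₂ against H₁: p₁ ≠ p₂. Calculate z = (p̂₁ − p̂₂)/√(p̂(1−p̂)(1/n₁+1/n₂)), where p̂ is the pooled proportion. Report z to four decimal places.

p̂₁ = 507/596 ≈ 0.850671, p̂₂ = 885/1025 ≈ 0.863415.
Pooled p̂ = (507+885)/(596+1025) = 1392/1621 = 0.858729.
SE = √(0.121313 × 0.00265346) = 0.017942.
z = (0.850671 − 0.863415)/0.017942 = -0.012744/0.017942 = -0.7103.

z = -0.7103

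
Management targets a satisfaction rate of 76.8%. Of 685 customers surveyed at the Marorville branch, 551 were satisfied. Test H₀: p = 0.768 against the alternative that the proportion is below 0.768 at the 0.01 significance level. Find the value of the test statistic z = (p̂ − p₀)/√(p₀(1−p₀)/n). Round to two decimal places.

z = 2.26

p̂ = 551/685 ≈ 0.8044.
SE = √(p₀(1−p₀)/n) = √(0.17818/685) = 0.0161.
z = (0.8044 − 0.768)/0.0161 = 0.0364/0.0161 = 2.26.
p-value = P(Z < 2.256) ≈ 0.9880. With α = 0.01, fail to reject H₀.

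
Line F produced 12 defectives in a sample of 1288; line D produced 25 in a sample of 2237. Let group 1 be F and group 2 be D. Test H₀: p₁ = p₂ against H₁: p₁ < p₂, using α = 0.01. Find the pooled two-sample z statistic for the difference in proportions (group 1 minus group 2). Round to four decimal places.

p̂₁ = 12/1288 ≈ 0.009317, p̂₂ = 25/2237 ≈ 0.011176.
Pooled p̂ = (12+25)/(1288+2237) = 37/3525 = 0.010496.
SE = √(0.0103863 × 0.00122342) = 0.003565.
z = (0.009317 − 0.011176)/0.003565 = -0.001859/0.003565 = -0.5215.
p-value = P(Z < -0.521) ≈ 0.3010; since p > α = 0.01, fail to reject H₀.

z = -0.5215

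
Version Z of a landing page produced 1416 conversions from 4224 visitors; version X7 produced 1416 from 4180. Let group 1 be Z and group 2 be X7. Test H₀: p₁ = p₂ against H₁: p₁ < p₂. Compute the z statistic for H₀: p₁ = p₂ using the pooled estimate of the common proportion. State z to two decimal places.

z = -0.34

p̂₁ = 1416/4224 = 0.33523, p̂₂ = 1416/4180 = 0.33876.
Pooled p̂ = (1416+1416)/(4224+4180) = 2832/8404 = 0.33698.
SE = √(0.223425 × 0.000475977) = 0.01031.
z = (0.33523 − 0.33876)/0.01031 = -0.00353/0.01031 = -0.34.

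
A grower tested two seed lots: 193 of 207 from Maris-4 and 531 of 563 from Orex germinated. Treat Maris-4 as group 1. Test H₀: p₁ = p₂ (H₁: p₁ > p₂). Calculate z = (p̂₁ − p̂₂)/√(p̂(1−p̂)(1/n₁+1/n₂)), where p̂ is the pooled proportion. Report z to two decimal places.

p̂₁ = 193/207 = 0.9324, p̂₂ = 531/563 = 0.9432.
Pooled p̂ = (193+531)/(207+563) = 724/770 = 0.9403.
SE = √(p̂(1−p̂)(1/n₁+1/n₂)) = √(0.9403·0.0597·0.00660712) = √(0.000371131) = 0.0193.
z = (0.9324 − 0.9432)/0.0193 = -0.0108/0.0193 = -0.56.
p-value = P(Z > -0.560) ≈ 0.7124.

z = -0.56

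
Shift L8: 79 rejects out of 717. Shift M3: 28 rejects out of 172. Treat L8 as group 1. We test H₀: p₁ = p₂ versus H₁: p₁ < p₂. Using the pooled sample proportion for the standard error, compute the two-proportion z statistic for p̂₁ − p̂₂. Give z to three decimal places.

z = -1.904

p̂₁ = 79/717 = 0.11018, p̂₂ = 28/172 = 0.16279.
Pooled p̂ = (79+28)/(717+172) = 107/889 = 0.12036.
SE = √(p̂(1−p̂)(1/n₁+1/n₂)) = √(0.12036·0.87964·0.00720865) = √(0.000763205) = 0.02763.
z = (0.11018 − 0.16279)/0.02763 = -0.05261/0.02763 = -1.904.
p-value = P(Z < -1.904) ≈ 0.0284.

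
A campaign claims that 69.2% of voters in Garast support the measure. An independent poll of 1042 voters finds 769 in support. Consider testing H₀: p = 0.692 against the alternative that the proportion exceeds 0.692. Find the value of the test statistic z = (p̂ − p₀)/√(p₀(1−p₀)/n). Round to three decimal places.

z = 3.217

p̂ = 769/1042 ≈ 0.73800.
Under H₀, SE = √(0.692·0.308/1042) = √(0.000204545) = 0.01430.
z = (0.73800 − 0.692)/0.01430 = 0.04600/0.01430 = 3.217.
p-value = P(Z > 3.217) ≈ 0.0006.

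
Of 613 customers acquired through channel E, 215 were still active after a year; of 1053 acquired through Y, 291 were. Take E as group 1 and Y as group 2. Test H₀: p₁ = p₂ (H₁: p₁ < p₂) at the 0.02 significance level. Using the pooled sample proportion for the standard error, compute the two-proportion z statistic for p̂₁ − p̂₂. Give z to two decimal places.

z = 3.18

p̂₁ = 215/613 ≈ 0.3507, p̂₂ = 291/1053 ≈ 0.2764.
Pooled p̂ = (215+291)/(613+1053) = 506/1666 = 0.3037.
SE = √(0.211475 × 0.00258099) = 0.0234.
z = (0.3507 − 0.2764)/0.0234 = 0.0743/0.0234 = 3.18.
p-value = P(Z < 3.184) ≈ 0.9993, so at α = 0.02 we fail to reject H₀.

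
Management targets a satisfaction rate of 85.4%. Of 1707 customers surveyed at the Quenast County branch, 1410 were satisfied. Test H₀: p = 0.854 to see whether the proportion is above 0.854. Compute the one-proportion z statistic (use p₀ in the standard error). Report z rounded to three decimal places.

p̂ = 1410/1707 = 0.826011.
Under H₀, SE = √(0.854·0.146/1707) = √(7.30428e-05) = 0.008547.
z = (0.826011 − 0.854)/0.008547 = -0.027989/0.008547 = -3.275.
p-value = P(Z > -3.275) ≈ 0.9995.

z = -3.275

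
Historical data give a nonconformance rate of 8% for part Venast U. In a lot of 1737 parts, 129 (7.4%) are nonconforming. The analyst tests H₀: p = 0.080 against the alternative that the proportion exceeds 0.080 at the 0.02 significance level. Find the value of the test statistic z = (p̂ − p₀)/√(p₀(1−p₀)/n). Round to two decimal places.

z = -0.88

p̂ = 129/1737 ≈ 0.0743.
Under H₀, SE = √(0.08·0.92/1737) = √(4.23719e-05) = 0.0065.
z = (0.0743 − 0.08)/0.0065 = -0.0057/0.0065 = -0.88.
p-value = P(Z > -0.881) ≈ 0.8108; since p > α = 0.02, fail to reject H₀.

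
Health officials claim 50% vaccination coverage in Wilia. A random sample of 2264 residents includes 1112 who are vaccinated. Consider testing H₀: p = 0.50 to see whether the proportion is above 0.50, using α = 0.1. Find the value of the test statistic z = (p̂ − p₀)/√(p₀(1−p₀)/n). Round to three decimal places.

z = -0.841

p̂ = 1112/2264 = 0.491166.
Under H₀, SE = √(0.5·0.5/2264) = √(0.000110424) = 0.010508.
z = (0.491166 − 0.5)/0.010508 = -0.008834/0.010508 = -0.841.
p-value = P(Z > -0.841) ≈ 0.7997, so at α = 0.1 we fail to reject H₀.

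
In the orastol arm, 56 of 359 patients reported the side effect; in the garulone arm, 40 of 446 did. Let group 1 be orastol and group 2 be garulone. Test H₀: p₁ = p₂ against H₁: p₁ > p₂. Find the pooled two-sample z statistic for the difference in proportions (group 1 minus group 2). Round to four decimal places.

p̂₁ = 56/359 ≈ 0.1559889, p̂₂ = 40/446 ≈ 0.0896861.
Pooled p̂ = (56+40)/(359+446) = 96/805 = 0.1192547.
SE = √(p̂(1−p̂)(1/n₁+1/n₂)) = √(0.1192547·0.8807453·0.00502767) = √(0.000528071) = 0.0229798.
z = (0.1559889 − 0.0896861)/0.0229798 = 0.0663028/0.0229798 = 2.8853.
p-value = P(Z > 2.885) ≈ 0.0020.

z = 2.8853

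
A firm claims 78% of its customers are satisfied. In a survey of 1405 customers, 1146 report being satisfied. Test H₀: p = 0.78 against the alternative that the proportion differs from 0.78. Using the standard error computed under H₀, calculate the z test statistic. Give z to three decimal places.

p̂ = 1146/1405 = 0.81566.
SE = √(p₀(1−p₀)/n) = √(0.1716/1405) = 0.01105.
z = (0.81566 − 0.78)/0.01105 = 0.03566/0.01105 = 3.227.

z = 3.227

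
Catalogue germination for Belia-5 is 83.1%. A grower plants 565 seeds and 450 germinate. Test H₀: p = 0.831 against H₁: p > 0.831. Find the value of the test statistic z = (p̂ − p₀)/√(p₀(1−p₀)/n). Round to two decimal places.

z = -2.19

p̂ = 450/565 = 0.79646.
Standard error under H₀: √(0.831×0.169/565) = 0.01577.
z = (0.79646 − 0.831)/0.01577 = -0.03454/0.01577 = -2.19.
p-value = P(Z > -2.191) ≈ 0.9858.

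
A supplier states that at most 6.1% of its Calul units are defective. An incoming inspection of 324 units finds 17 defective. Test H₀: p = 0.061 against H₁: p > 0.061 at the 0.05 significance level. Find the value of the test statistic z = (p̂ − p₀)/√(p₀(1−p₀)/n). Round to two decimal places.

z = -0.64

p̂ = 17/324 = 0.0525.
SE = √(p₀(1−p₀)/n) = √(0.057279/324) = 0.0133.
z = (0.0525 − 0.061)/0.0133 = -0.0085/0.0133 = -0.64.
p-value = P(Z > -0.642) ≈ 0.7394, so at α = 0.05 we fail to reject H₀.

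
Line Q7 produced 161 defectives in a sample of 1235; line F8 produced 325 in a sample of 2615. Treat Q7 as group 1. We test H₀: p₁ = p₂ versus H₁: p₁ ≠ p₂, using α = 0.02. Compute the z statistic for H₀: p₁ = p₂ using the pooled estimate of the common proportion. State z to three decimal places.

z = 0.530

p̂₁ = 161/1235 = 0.13036, p̂₂ = 325/2615 = 0.12428.
Pooled p̂ = (161+325)/(1235+2615) = 486/3850 = 0.12623.
SE = √(0.110299 × 0.00119213) = 0.01147.
z = (0.13036 − 0.12428)/0.01147 = 0.00608/0.01147 = 0.530.
Two-sided p-value ≈ 2·Φ(−0.530) = 0.5959; since p > α = 0.02, fail to reject H₀.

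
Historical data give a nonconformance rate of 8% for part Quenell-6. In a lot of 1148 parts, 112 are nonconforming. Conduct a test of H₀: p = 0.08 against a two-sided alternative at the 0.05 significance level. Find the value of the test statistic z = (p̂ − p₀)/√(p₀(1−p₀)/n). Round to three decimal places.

z = 2.193

p̂ = 112/1148 ≈ 0.097561.
Under H₀, SE = √(0.08·0.92/1148) = √(6.41115e-05) = 0.008007.
z = (0.097561 − 0.08)/0.008007 = 0.017561/0.008007 = 2.193.
Two-sided p-value ≈ 2·Φ(−2.193) = 0.0283; since p < α = 0.05, reject H₀.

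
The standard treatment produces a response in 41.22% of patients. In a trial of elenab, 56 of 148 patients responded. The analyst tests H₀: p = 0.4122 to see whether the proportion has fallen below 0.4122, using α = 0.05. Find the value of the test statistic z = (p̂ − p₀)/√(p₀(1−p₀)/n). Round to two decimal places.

p̂ = 56/148 ≈ 0.37838.
SE = √(p₀(1−p₀)/n) = √(0.24229/148) = 0.04046.
z = (0.37838 − 0.4122)/0.04046 = -0.03382/0.04046 = -0.84.
p-value = P(Z < -0.836) ≈ 0.2016; since p > α = 0.05, fail to reject H₀.

z = -0.84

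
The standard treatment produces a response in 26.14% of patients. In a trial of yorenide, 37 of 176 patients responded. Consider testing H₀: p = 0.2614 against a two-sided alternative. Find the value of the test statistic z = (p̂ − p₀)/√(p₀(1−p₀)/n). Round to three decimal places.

p̂ = 37/176 ≈ 0.21023.
Under H₀, SE = √(0.2614·0.7386/176) = √(0.00109699) = 0.03312.
z = (0.21023 − 0.2614)/0.03312 = -0.05117/0.03312 = -1.545.

z = -1.545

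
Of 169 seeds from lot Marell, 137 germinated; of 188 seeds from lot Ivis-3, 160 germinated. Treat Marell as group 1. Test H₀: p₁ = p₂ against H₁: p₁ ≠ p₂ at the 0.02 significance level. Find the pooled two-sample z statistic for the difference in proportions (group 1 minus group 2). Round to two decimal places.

z = -1.02

p̂₁ = 137/169 = 0.8107, p̂₂ = 160/188 = 0.8511.
Pooled p̂ = (137+160)/(169+188) = 297/357 = 0.8319.
SE = √(p̂(1−p̂)(1/n₁+1/n₂)) = √(0.8319·0.1681·0.0112363) = √(0.00157107) = 0.0396.
z = (0.8107 − 0.8511)/0.0396 = -0.0404/0.0396 = -1.02.
p-value = 2·P(Z > 1.020) ≈ 0.3079. With α = 0.02, fail to reject H₀.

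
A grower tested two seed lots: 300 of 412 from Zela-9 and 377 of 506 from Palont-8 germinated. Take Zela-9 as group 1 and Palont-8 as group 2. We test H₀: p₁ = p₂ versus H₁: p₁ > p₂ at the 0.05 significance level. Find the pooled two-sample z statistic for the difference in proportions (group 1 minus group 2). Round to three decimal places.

p̂₁ = 300/412 = 0.72816, p̂₂ = 377/506 = 0.74506.
Pooled p̂ = (300+377)/(412+506) = 677/918 = 0.73747.
SE = √(0.193607 × 0.00440347) = 0.02920.
z = (0.72816 − 0.74506)/0.02920 = -0.01690/0.02920 = -0.579.
p-value = P(Z > -0.579) ≈ 0.7187; since p > α = 0.05, fail to reject H₀.

z = -0.579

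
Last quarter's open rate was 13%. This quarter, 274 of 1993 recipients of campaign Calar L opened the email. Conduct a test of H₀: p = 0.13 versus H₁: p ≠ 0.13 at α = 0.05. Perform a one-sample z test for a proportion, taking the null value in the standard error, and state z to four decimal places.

z = 0.9931

p̂ = 274/1993 ≈ 0.137481.
Standard error under H₀: √(0.13×0.87/1993) = 0.007533.
z = (0.137481 − 0.13)/0.007533 = 0.007481/0.007533 = 0.9931.
Two-sided p-value ≈ 2·Φ(−0.993) = 0.3207; since p > α = 0.05, fail to reject H₀.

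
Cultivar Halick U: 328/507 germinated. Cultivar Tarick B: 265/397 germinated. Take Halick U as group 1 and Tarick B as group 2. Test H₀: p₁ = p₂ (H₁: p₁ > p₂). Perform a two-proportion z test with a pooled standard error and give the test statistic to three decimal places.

p̂₁ = 328/507 ≈ 0.64694, p̂₂ = 265/397 ≈ 0.66751.
Pooled p̂ = (328+265)/(507+397) = 593/904 = 0.65597.
SE = √(0.225672 × 0.00449128) = 0.03184.
z = (0.64694 − 0.66751)/0.03184 = -0.02057/0.03184 = -0.646.
p-value = P(Z > -0.646) ≈ 0.7408.

z = -0.646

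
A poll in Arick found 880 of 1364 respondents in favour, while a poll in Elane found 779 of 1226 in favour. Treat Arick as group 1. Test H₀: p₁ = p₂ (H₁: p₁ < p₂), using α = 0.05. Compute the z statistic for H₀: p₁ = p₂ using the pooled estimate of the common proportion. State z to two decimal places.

p̂₁ = 880/1364 ≈ 0.6452, p̂₂ = 779/1226 ≈ 0.6354.
Pooled p̂ = (880+779)/(1364+1226) = 1659/2590 = 0.6405.
SE = √(0.230248 × 0.0015488) = 0.0189.
z = (0.6452 − 0.6354)/0.0189 = 0.0098/0.0189 = 0.52.
p-value = P(Z < 0.517) ≈ 0.6974; since p > α = 0.05, fail to reject H₀.

z = 0.52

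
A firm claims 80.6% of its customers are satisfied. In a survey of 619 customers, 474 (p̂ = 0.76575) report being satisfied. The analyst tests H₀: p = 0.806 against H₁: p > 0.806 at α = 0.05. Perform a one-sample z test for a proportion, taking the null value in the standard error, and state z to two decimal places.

p̂ = 474/619 = 0.7658.
SE = √(p₀(1−p₀)/n) = √(0.15636/619) = 0.0159.
z = (0.7658 − 0.806)/0.0159 = -0.0402/0.0159 = -2.53.
p-value = P(Z > -2.532) ≈ 0.9943. With α = 0.05, fail to reject H₀.

z = -2.53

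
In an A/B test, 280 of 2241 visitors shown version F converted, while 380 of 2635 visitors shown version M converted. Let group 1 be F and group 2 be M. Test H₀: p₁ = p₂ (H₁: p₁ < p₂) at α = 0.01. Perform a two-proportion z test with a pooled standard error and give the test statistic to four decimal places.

z = -1.9600

p̂₁ = 280/2241 ≈ 0.124944, p̂₂ = 380/2635 ≈ 0.144213.
Pooled p̂ = (280+380)/(2241+2635) = 660/4876 = 0.135357.
SE = √(p̂(1−p̂)(1/n₁+1/n₂)) = √(0.135357·0.864643·0.000825736) = √(9.66403e-05) = 0.009831.
z = (0.124944 − 0.144213)/0.009831 = -0.019269/0.009831 = -1.9600.
p-value = P(Z < -1.960) ≈ 0.0250; since p > α = 0.01, fail to reject H₀.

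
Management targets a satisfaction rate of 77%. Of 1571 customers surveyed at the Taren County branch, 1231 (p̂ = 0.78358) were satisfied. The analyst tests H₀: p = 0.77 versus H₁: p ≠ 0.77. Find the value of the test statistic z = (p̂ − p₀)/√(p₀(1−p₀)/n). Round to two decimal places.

z = 1.28

p̂ = 1231/1571 = 0.7836.
Standard error under H₀: √(0.77×0.23/1571) = 0.0106.
z = (0.7836 − 0.77)/0.0106 = 0.0136/0.0106 = 1.28.
Two-sided p-value ≈ 2·Φ(−1.279) = 0.2010.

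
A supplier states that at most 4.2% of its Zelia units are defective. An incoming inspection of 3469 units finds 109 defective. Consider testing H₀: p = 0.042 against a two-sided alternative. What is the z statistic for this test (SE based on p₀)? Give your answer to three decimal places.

z = -3.106

p̂ = 109/3469 ≈ 0.031421.
SE = √(p₀(1−p₀)/n) = √(0.040236/3469) = 0.003406.
z = (0.031421 − 0.042)/0.003406 = -0.010579/0.003406 = -3.106.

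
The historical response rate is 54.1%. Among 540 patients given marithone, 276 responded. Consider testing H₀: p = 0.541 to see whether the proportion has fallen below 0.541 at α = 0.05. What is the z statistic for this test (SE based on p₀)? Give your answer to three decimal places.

p̂ = 276/540 = 0.51111.
Standard error under H₀: √(0.541×0.459/540) = 0.02144.
z = (0.51111 − 0.541)/0.02144 = -0.02989/0.02144 = -1.394.
p-value = P(Z < -1.394) ≈ 0.0817, so at α = 0.05 we fail to reject H₀.

z = -1.394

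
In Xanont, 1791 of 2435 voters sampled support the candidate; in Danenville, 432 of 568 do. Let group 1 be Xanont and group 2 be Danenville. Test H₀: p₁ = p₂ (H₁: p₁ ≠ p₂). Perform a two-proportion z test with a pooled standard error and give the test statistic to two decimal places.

z = -1.23

p̂₁ = 1791/2435 = 0.7355, p̂₂ = 432/568 = 0.7606.
Pooled p̂ = (1791+432)/(2435+568) = 2223/3003 = 0.7403.
SE = √(0.192275 × 0.00217124) = 0.0204.
z = (0.7355 − 0.7606)/0.0204 = -0.0251/0.0204 = -1.23.
Two-sided p-value ≈ 2·Φ(−1.226) = 0.2204.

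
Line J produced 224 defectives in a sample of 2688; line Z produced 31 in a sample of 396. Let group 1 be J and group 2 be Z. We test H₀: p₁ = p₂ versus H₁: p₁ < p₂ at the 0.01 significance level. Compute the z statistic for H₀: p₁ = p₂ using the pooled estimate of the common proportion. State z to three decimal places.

p̂₁ = 224/2688 = 0.08333, p̂₂ = 31/396 = 0.07828.
Pooled p̂ = (224+31)/(2688+396) = 255/3084 = 0.08268.
SE = √(0.075848 × 0.00289728) = 0.01482.
z = (0.08333 − 0.07828)/0.01482 = 0.00505/0.01482 = 0.341.
p-value = P(Z < 0.341) ≈ 0.6333. With α = 0.01, fail to reject H₀.

z = 0.341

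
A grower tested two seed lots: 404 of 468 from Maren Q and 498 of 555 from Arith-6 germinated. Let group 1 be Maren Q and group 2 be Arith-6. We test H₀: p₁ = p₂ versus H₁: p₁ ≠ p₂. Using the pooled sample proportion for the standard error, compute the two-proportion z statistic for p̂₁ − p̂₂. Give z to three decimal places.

z = -1.680

p̂₁ = 404/468 ≈ 0.86325, p̂₂ = 498/555 ≈ 0.89730.
Pooled p̂ = (404+498)/(468+555) = 902/1023 = 0.88172.
SE = √(p̂(1−p̂)(1/n₁+1/n₂)) = √(0.88172·0.11828·0.00393855) = √(0.00041075) = 0.02027.
z = (0.86325 − 0.89730)/0.02027 = -0.03405/0.02027 = -1.680.
Two-sided p-value ≈ 2·Φ(−1.680) = 0.0929.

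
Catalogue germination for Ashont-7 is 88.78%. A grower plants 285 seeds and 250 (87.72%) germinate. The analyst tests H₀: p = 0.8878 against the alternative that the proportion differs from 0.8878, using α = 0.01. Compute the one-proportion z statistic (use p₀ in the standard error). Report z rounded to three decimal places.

z = -0.567

p̂ = 250/285 ≈ 0.87719.
Under H₀, SE = √(0.8878·0.1122/285) = √(0.000349513) = 0.01870.
z = (0.87719 − 0.8878)/0.01870 = -0.01061/0.01870 = -0.567.
p-value = 2·P(Z > 0.567) ≈ 0.5705, so at α = 0.01 we fail to reject H₀.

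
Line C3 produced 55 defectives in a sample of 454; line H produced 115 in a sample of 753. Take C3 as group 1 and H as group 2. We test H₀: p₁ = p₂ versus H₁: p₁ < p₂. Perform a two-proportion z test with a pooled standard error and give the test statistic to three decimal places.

p̂₁ = 55/454 ≈ 0.121145, p̂₂ = 115/753 ≈ 0.152722.
Pooled p̂ = (55+115)/(454+753) = 170/1207 = 0.140845.
SE = √(p̂(1−p̂)(1/n₁+1/n₂)) = √(0.140845·0.859155·0.00353066) = √(0.000427238) = 0.020670.
z = (0.121145 − 0.152722)/0.020670 = -0.031577/0.020670 = -1.528.
p-value = P(Z < -1.528) ≈ 0.0633.

z = -1.528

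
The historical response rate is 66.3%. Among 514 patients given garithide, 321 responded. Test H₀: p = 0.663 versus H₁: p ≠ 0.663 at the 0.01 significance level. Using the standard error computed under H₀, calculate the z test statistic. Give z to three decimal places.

p̂ = 321/514 ≈ 0.62451.
Under H₀, SE = √(0.663·0.337/514) = √(0.000434691) = 0.02085.
z = (0.62451 − 0.663)/0.02085 = -0.03849/0.02085 = -1.846.
Two-sided p-value ≈ 2·Φ(−1.846) = 0.0649. With α = 0.01, fail to reject H₀.

z = -1.846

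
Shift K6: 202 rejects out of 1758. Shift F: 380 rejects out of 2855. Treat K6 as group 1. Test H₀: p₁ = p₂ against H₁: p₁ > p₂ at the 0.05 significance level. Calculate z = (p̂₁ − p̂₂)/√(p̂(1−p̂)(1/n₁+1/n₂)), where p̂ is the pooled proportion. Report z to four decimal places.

z = -1.8077

p̂₁ = 202/1758 = 0.1149033, p̂₂ = 380/2855 = 0.1330998.
Pooled p̂ = (202+380)/(1758+2855) = 582/4613 = 0.1261652.
SE = √(0.110248 × 0.000919091) = 0.0100662.
z = (0.1149033 − 0.1330998)/0.0100662 = -0.0181965/0.0100662 = -1.8077.
p-value = P(Z > -1.808) ≈ 0.9647. With α = 0.05, fail to reject H₀.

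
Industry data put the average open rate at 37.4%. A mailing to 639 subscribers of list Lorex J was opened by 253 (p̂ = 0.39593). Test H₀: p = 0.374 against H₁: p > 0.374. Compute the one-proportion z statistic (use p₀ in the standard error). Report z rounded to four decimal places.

p̂ = 253/639 ≈ 0.3959311.
SE = √(p₀(1−p₀)/n) = √(0.23412/639) = 0.0191413.
z = (0.3959311 − 0.374)/0.0191413 = 0.0219311/0.0191413 = 1.1457.

z = 1.1457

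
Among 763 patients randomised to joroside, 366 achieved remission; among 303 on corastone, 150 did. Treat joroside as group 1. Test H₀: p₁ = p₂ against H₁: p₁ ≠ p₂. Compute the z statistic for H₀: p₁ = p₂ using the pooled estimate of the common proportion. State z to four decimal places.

z = -0.4528

p̂₁ = 366/763 = 0.479685, p̂₂ = 150/303 = 0.495050.
Pooled p̂ = (366+150)/(763+303) = 516/1066 = 0.484053.
SE = √(0.249746 × 0.00461095) = 0.033935.
z = (0.479685 − 0.495050)/0.033935 = -0.015365/0.033935 = -0.4528.
p-value = 2·P(Z > 0.453) ≈ 0.6507.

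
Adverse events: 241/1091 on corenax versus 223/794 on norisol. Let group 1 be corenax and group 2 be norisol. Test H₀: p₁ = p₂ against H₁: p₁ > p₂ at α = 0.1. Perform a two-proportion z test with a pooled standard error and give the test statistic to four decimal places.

p̂₁ = 241/1091 ≈ 0.2208983, p̂₂ = 223/794 ≈ 0.2808564.
Pooled p̂ = (241+223)/(1091+794) = 464/1885 = 0.2461538.
SE = √(0.185562 × 0.00217604) = 0.0200945.
z = (0.2208983 − 0.2808564)/0.0200945 = -0.0599581/0.0200945 = -2.9838.
p-value = P(Z > -2.984) ≈ 0.9986; since p > α = 0.1, fail to reject H₀.

z = -2.9838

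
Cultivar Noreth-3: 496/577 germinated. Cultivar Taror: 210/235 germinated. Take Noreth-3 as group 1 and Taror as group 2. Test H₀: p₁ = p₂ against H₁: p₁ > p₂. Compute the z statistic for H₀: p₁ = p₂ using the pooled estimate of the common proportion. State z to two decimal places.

z = -1.30

p̂₁ = 496/577 ≈ 0.8596, p̂₂ = 210/235 ≈ 0.8936.
Pooled p̂ = (496+210)/(577+235) = 706/812 = 0.8695.
SE = √(0.113501 × 0.00598842) = 0.0261.
z = (0.8596 − 0.8936)/0.0261 = -0.0340/0.0261 = -1.30.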